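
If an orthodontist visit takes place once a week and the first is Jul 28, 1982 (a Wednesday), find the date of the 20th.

The 20th occurrence is 19 intervals after the first: 19 × 7 = 133 days after Jul 28, 1982.
Jul has 31 days — 3 days to the end of Jul leaves 130.
Aug has 31 days (99 left).
Sep has 30 days (69 left).
Oct has 31 days (38 left).
Nov has 30 days (8 left).
8 days into Dec → Dec 8, 1982.

Dec 8, 1982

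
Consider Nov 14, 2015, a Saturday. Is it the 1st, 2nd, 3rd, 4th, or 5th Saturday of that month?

2nd

Day 14 falls in week ⌈14/7⌉ of the month.
Days 1–7 hold the 1st Saturday, 8–14 the 2nd, 15–21 the 3rd, 22–28 the 4th, 29–31 the 5th.
14 is in the range for the 2nd.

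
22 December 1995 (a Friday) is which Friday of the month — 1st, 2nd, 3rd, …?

Day 22 falls in week ⌈22/7⌉ of the month.
Days 1–7 hold the 1st Friday, 8–14 the 2nd, 15–21 the 3rd, 22–28 the 4th, 29–31 the 5th.
22 is in the range for the 4th.

4th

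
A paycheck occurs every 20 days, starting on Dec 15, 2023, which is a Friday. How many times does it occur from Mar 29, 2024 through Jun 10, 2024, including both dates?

Occurrences land 20·i days after Dec 15, 2023 for i = 0, 1, 2, …
Mar 29, 2024 is 105 days after the start; 105 ÷ 20 = 5 remainder 5; since the remainder is 5, round up to i = 6. First occurrence in the window: #7 on Apr 13, 2024 (6×20 = 120 days in).
Jun 10, 2024 is 178 days after the start; 178 ÷ 20 = 8 remainder 18. Last occurrence in the window: #9 on May 23, 2024.
Occurrences #7 through #9: 3 in total.

3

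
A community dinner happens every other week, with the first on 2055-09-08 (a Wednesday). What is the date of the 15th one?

2056-03-22

The 15th occurrence is 14 intervals after the first: 14 × 14 = 196 days after 2055-09-08.
September has 30 days — 22 days to the end of September leaves 174.
October has 31 days (143 left).
November has 30 days (113 left).
December has 31 days (82 left).
January has 31 days (51 left).
February has 29 days (22 left).
22 days into March → 2056-03-22.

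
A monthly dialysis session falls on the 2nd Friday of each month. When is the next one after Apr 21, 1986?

May 9, 1986

Apr 1986 starts on a Tuesday; its first Friday is the 4th, so the 2nd Friday is the 11th — Apr 11, 1986.
That is not after Apr 21, 1986, so look at May 1986.
May 1986 starts on a Thursday; its first Friday is the 2nd, so the 2nd Friday is the 9th — May 9, 1986.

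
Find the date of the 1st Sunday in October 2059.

October 2059 begins on a Wednesday, so the first Sunday is October 5 (4 days later).

October 5, 2059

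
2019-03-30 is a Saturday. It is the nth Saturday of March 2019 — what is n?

5th

Day 30 falls in week ⌈30/7⌉ of the month.
Days 1–7 hold the 1st Saturday, 8–14 the 2nd, 15–21 the 3rd, 22–28 the 4th, 29–31 the 5th.
30 is in the range for the 5th.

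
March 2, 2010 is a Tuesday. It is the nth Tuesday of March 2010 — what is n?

Day 2 falls in week ⌈2/7⌉ of the month.
Days 1–7 hold the 1st Tuesday, 8–14 the 2nd, 15–21 the 3rd, 22–28 the 4th, 29–31 the 5th.
2 is in the range for the 1st.

1st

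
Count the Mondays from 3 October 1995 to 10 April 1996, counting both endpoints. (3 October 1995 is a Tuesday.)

27

3 October 1995 is a Tuesday; the first Monday on or after it is 9 October 1995 (6 days later).
From 9 October 1995 to 10 April 1996: 22 + 30 + 31 + 31 + 29 + 31 + 10 = 184 days (rest of October, November, December, January, February, March, April).
184 ÷ 7 = 26 full weeks with remainder 2, so 26 more Mondays after the first → 27.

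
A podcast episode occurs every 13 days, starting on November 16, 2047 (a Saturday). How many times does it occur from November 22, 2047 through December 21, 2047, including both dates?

Occurrences land 13·i days after November 16, 2047 for i = 0, 1, 2, …
November 22, 2047 is 6 days after the start; 6 ÷ 13 = 0 remainder 6; since the remainder is 6, round up to i = 1. First occurrence in the window: #2 on November 29, 2047 (1×13 = 13 days in).
December 21, 2047 is 35 days after the start; 35 ÷ 13 = 2 remainder 9. Last occurrence in the window: #3 on December 12, 2047.
Occurrences #2 through #3: 2 in total.

2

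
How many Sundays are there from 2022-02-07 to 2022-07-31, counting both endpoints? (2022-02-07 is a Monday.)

2022-02-07 is a Monday; the first Sunday on or after it is 2022-02-13 (6 days later).
From 2022-02-13 to 2022-07-31: 15 + 31 + 30 + 31 + 30 + 31 = 168 days (rest of February, March, April, May, June, July).
168 ÷ 7 = 24 full weeks with remainder 0, so 24 more Sundays after the first → 25.

25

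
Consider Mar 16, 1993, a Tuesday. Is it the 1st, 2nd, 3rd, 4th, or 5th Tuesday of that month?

Day 16 falls in week ⌈16/7⌉ of the month.
Days 1–7 hold the 1st Tuesday, 8–14 the 2nd, 15–21 the 3rd, 22–28 the 4th, 29–31 the 5th.
16 is in the range for the 3rd.

3rd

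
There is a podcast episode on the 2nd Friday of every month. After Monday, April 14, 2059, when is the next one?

May 9, 2059

April 2059 starts on a Tuesday; its first Friday is the 4th, so the 2nd Friday is the 11th — April 11, 2059.
That is not after April 14, 2059, so look at May 2059.
May 2059 starts on a Thursday; its first Friday is the 2nd, so the 2nd Friday is the 9th — May 9, 2059.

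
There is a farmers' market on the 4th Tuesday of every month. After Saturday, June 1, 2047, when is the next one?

June 2047 starts on a Saturday; its first Tuesday is the 4th, so the 4th Tuesday is the 25th — June 25, 2047.
June 25, 2047 is after June 1, 2047, so that is the next one.

June 25, 2047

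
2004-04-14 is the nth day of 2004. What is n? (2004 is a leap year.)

105

Days in months before April: 31 + 29 + 31 = 91.
Plus 14 days into April → day 105.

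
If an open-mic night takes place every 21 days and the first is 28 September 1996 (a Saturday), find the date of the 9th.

15 March 1997

The 9th occurrence is 8 intervals after the first: 8 × 21 = 168 days after 28 September 1996.
September has 30 days — 2 days to the end of September leaves 166.
October has 31 days (135 left).
November has 30 days (105 left).
December has 31 days (74 left).
January has 31 days (43 left).
February has 28 days (15 left).
15 days into March → 15 March 1997.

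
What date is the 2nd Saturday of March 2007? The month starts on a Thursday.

2007-03-10

March 2007 begins on a Thursday, so the first Saturday is March 3 (2 days later).
The 2nd Saturday is 1 weeks later: 3 + 7 = 10.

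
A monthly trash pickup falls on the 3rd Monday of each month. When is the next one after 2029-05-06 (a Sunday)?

2029-05-21

May 2029 starts on a Tuesday; its first Monday is the 7th, so the 3rd Monday is the 21st — 2029-05-21.
2029-05-21 is after 2029-05-06, so that is the next one.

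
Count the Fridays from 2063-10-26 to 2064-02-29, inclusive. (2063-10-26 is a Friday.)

2063-10-26 is a Friday; the first Friday on or after it is 2063-10-26.
From 2063-10-26 to 2064-02-29: 5 + 30 + 31 + 31 + 29 = 126 days (rest of October, November, December, January, February).
126 ÷ 7 = 18 full weeks with remainder 0, so 18 more Fridays after the first → 19.

19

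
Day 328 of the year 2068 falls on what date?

2068-11-23

January has 31 days (328 − 31 = 297 remain).
February has 29 days (297 − 29 = 268 remain).
March has 31 days (268 − 31 = 237 remain).
April has 30 days (237 − 30 = 207 remain).
May has 31 days (207 − 31 = 176 remain).
June has 30 days (176 − 30 = 146 remain).
July has 31 days (146 − 31 = 115 remain).
August has 31 days (115 − 31 = 84 remain).
September has 30 days (84 − 30 = 54 remain).
October has 31 days (54 − 31 = 23 remain).
23 into November → November 23.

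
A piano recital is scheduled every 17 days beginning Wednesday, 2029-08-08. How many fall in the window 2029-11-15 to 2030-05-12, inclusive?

Occurrences land 17·i days after 2029-08-08 for i = 0, 1, 2, …
2029-11-15 is 99 days after the start; 99 ÷ 17 = 5 remainder 14; since the remainder is 14, round up to i = 6. First occurrence in the window: #7 on 2029-11-18 (6×17 = 102 days in).
2030-05-12 is 277 days after the start; 277 ÷ 17 = 16 remainder 5. Last occurrence in the window: #17 on 2030-05-07.
Occurrences #7 through #17: 11 in total.

11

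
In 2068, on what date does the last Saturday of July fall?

28 July 2068

July 2068 begins on a Sunday, so the first Saturday is July 7 (6 days later).
July 2068 has 31 days. Adding weeks: 7, 14, 21, 28 — the last one ≤ 31 is the 28th.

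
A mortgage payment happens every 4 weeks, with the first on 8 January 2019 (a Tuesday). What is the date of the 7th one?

The 7th occurrence is 6 intervals after the first: 6 × 28 = 168 days after 8 January 2019.
January has 31 days — 23 days to the end of January leaves 145.
February has 28 days (117 left).
March has 31 days (86 left).
April has 30 days (56 left).
May has 31 days (25 left).
25 days into June → 25 June 2019.

25 June 2019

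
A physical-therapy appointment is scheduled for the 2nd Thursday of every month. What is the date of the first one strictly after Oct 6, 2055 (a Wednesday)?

Oct 14, 2055

Oct 2055 starts on a Friday; its first Thursday is the 7th, so the 2nd Thursday is the 14th — Oct 14, 2055.
Oct 14, 2055 is after Oct 6, 2055, so that is the next one.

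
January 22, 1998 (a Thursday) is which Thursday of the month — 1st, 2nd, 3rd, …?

4th

Day 22 falls in week ⌈22/7⌉ of the month.
Days 1–7 hold the 1st Thursday, 8–14 the 2nd, 15–21 the 3rd, 22–28 the 4th, 29–31 the 5th.
22 is in the range for the 4th.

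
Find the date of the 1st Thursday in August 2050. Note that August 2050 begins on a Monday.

August 4, 2050

August 2050 begins on a Monday, so the first Thursday is August 4 (3 days later).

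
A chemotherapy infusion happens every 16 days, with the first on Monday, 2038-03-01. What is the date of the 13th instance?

2038-09-09

The 13th occurrence is 12 intervals after the first: 12 × 16 = 192 days after 2038-03-01.
March has 31 days — 30 days to the end of March leaves 162.
April has 30 days (132 left).
May has 31 days (101 left).
June has 30 days (71 left).
July has 31 days (40 left).
August has 31 days (9 left).
9 days into September → 2038-09-09.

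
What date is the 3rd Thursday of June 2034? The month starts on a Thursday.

June 2034 begins on a Thursday, so the first Thursday is June 1.
The 3rd Thursday is 2 weeks later: 1 + 14 = 15.

2034-06-15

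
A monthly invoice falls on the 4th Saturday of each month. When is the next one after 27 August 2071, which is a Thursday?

26 September 2071

August 2071 starts on a Saturday; its first Saturday is the 1st, so the 4th Saturday is the 22nd — 22 August 2071.
That is not after 27 August 2071, so look at September 2071.
September 2071 starts on a Tuesday; its first Saturday is the 5th, so the 4th Saturday is the 26th — 26 September 2071.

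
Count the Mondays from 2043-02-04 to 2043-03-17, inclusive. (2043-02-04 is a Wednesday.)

6

2043-02-04 is a Wednesday; the first Monday on or after it is 2043-02-09 (5 days later).
From 2043-02-09 to 2043-03-17: 19 + 17 = 36 days (rest of February, March).
36 ÷ 7 = 5 full weeks with remainder 1, so 5 more Mondays after the first → 6.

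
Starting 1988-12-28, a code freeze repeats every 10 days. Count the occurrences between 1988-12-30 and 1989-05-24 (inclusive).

14

Occurrences land 10·i days after 1988-12-28 for i = 0, 1, 2, …
1988-12-30 is 2 days after the start; 2 ÷ 10 = 0 remainder 2; since the remainder is 2, round up to i = 1. First occurrence in the window: #2 on 1989-01-07 (1×10 = 10 days in).
1989-05-24 is 147 days after the start; 147 ÷ 10 = 14 remainder 7. Last occurrence in the window: #15 on 1989-05-17.
Occurrences #2 through #15: 14 in total.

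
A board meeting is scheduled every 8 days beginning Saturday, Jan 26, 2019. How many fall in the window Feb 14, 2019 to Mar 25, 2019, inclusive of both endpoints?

5

Occurrences land 8·i days after Jan 26, 2019 for i = 0, 1, 2, …
Feb 14, 2019 is 19 days after the start; 19 ÷ 8 = 2 remainder 3; since the remainder is 3, round up to i = 3. First occurrence in the window: #4 on Feb 19, 2019 (3×8 = 24 days in).
Mar 25, 2019 is 58 days after the start; 58 ÷ 8 = 7 remainder 2. Last occurrence in the window: #8 on Mar 23, 2019.
Occurrences #4 through #8: 5 in total.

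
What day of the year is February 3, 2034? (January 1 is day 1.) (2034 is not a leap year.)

Days in months before February: 31 = 31.
Plus 3 days into February → day 34.

34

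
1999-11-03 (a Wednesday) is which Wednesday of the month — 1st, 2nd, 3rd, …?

Day 3 falls in week ⌈3/7⌉ of the month.
Days 1–7 hold the 1st Wednesday, 8–14 the 2nd, 15–21 the 3rd, 22–28 the 4th, 29–31 the 5th.
3 is in the range for the 1st.

1st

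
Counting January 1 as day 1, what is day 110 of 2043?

2043-04-20

January has 31 days (110 − 31 = 79 remain).
February has 28 days (79 − 28 = 51 remain).
March has 31 days (51 − 31 = 20 remain).
20 into April → April 20.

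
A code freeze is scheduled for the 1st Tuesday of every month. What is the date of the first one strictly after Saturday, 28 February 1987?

February 1987 starts on a Sunday, so its 1st Tuesday is 3 February 1987 (2 days in).
That is not after 28 February 1987, so look at March 1987.
March 1987 starts on a Sunday, so its 1st Tuesday is 3 March 1987 (2 days in).

3 March 1987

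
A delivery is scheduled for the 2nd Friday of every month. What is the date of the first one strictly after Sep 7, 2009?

Sep 11, 2009

Sep 2009 starts on a Tuesday; its first Friday is the 4th, so the 2nd Friday is the 11th — Sep 11, 2009.
Sep 11, 2009 is after Sep 7, 2009, so that is the next one.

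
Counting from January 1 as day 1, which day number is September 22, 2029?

Days in months before September: 31 + 28 + 31 + 30 + 31 + 30 + 31 + 31 = 243.
Plus 22 days into September → day 265.

265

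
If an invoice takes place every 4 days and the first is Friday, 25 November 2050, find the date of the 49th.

The 49th occurrence is 48 intervals after the first: 48 × 4 = 192 days after 25 November 2050.
November has 30 days — 5 days to the end of November leaves 187.
December has 31 days (156 left).
January has 31 days (125 left).
February has 28 days (97 left).
March has 31 days (66 left).
April has 30 days (36 left).
May has 31 days (5 left).
5 days into June → 5 June 2051.

5 June 2051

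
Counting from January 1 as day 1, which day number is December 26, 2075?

Days in months before December: 31 + 28 + 31 + 30 + 31 + 30 + 31 + 31 + 30 + 31 + 30 = 334.
Plus 26 days into December → day 360.

360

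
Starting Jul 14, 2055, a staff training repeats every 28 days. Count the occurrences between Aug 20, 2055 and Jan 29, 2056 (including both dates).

Occurrences land 28·i days after Jul 14, 2055 for i = 0, 1, 2, …
Aug 20, 2055 is 37 days after the start; 37 ÷ 28 = 1 remainder 9; since the remainder is 9, round up to i = 2. First occurrence in the window: #3 on Sep 8, 2055 (2×28 = 56 days in).
Jan 29, 2056 is 199 days after the start; 199 ÷ 28 = 7 remainder 3. Last occurrence in the window: #8 on Jan 26, 2056.
Occurrences #3 through #8: 6 in total.

6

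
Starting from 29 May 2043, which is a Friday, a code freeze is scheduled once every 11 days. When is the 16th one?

10 November 2043

The 16th occurrence is 15 intervals after the first: 15 × 11 = 165 days after 29 May 2043.
May has 31 days — 2 days to the end of May leaves 163.
June has 30 days (133 left).
July has 31 days (102 left).
August has 31 days (71 left).
September has 30 days (41 left).
October has 31 days (10 left).
10 days into November → 10 November 2043.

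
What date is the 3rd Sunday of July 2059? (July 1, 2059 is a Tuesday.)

July 2059 begins on a Tuesday, so the first Sunday is July 6 (5 days later).
The 3rd Sunday is 2 weeks later: 6 + 14 = 20.

20 July 2059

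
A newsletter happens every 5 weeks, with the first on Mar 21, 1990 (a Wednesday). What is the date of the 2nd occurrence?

Apr 25, 1990

The 2nd occurrence is 1 interval after the first: 1 × 35 = 35 days after Mar 21, 1990.
Mar has 31 days — 10 days to the end of Mar leaves 25.
25 days into Apr → Apr 25, 1990.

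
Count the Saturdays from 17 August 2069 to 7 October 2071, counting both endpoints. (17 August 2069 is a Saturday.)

112

17 August 2069 is a Saturday; the first Saturday on or after it is 17 August 2069.
From 17 August 2069 to 7 October 2071: 136 + 365 + 280 = 781 days (rest of 2069, 2070, to 7 October 2071 in 2071).
781 ÷ 7 = 111 full weeks with remainder 4, so 111 more Saturdays after the first → 112.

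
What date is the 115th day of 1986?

1986-04-25

January has 31 days (115 − 31 = 84 remain).
February has 28 days (84 − 28 = 56 remain).
March has 31 days (56 − 31 = 25 remain).
25 into April → April 25.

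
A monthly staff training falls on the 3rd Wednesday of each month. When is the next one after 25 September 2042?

15 October 2042

September 2042 starts on a Monday; its first Wednesday is the 3rd, so the 3rd Wednesday is the 17th — 17 September 2042.
That is not after 25 September 2042, so look at October 2042.
October 2042 starts on a Wednesday; its first Wednesday is the 1st, so the 3rd Wednesday is the 15th — 15 October 2042.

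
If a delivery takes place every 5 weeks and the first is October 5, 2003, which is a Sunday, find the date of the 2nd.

The 2nd occurrence is 1 interval after the first: 1 × 35 = 35 days after October 5, 2003.
October has 31 days — 26 days to the end of October leaves 9.
9 days into November → November 9, 2003.

November 9, 2003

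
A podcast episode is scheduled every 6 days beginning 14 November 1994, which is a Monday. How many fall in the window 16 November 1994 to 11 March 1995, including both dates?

19

Occurrences land 6·i days after 14 November 1994 for i = 0, 1, 2, …
16 November 1994 is 2 days after the start; 2 ÷ 6 = 0 remainder 2; since the remainder is 2, round up to i = 1. First occurrence in the window: #2 on 20 November 1994 (1×6 = 6 days in).
11 March 1995 is 117 days after the start; 117 ÷ 6 = 19 remainder 3. Last occurrence in the window: #20 on 8 March 1995.
Occurrences #2 through #20: 19 in total.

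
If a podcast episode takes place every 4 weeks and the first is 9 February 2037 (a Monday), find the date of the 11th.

The 11th occurrence is 10 intervals after the first: 10 × 28 = 280 days after 9 February 2037.
February has 28 days — 19 days to the end of February leaves 261.
March has 31 days (230 left).
April has 30 days (200 left).
May has 31 days (169 left).
June has 30 days (139 left).
July has 31 days (108 left).
August has 31 days (77 left).
September has 30 days (47 left).
October has 31 days (16 left).
16 days into November → 16 November 2037.

16 November 2037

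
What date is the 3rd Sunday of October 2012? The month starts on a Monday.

October 2012 begins on a Monday, so the first Sunday is October 7 (6 days later).
The 3rd Sunday is 2 weeks later: 7 + 14 = 21.

October 21, 2012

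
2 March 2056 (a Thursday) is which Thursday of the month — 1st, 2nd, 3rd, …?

Day 2 falls in week ⌈2/7⌉ of the month.
Days 1–7 hold the 1st Thursday, 8–14 the 2nd, 15–21 the 3rd, 22–28 the 4th, 29–31 the 5th.
2 is in the range for the 1st.

1st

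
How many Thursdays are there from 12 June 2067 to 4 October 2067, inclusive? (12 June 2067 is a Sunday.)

16

12 June 2067 is a Sunday; the first Thursday on or after it is 16 June 2067 (4 days later).
From 16 June 2067 to 4 October 2067: 14 + 31 + 31 + 30 + 4 = 110 days (rest of June, July, August, September, October).
110 ÷ 7 = 15 full weeks with remainder 5, so 15 more Thursdays after the first → 16.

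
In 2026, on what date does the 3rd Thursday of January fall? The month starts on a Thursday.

15 January 2026

January 2026 begins on a Thursday, so the first Thursday is January 1.
The 3rd Thursday is 2 weeks later: 1 + 14 = 15.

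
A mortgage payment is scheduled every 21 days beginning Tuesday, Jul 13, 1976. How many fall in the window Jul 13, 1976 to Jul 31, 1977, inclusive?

Occurrences land 21·i days after Jul 13, 1976 for i = 0, 1, 2, …
The window opens on the start date, so the first occurrence inside is #1 on Jul 13, 1976.
Jul 31, 1977 is 383 days after the start; 383 ÷ 21 = 18 remainder 5. Last occurrence in the window: #19 on Jul 26, 1977.
Occurrences #1 through #19: 19 in total.

19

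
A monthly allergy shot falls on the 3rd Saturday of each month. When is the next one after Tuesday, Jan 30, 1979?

Jan 1979 starts on a Monday; its first Saturday is the 6th, so the 3rd Saturday is the 20th — Jan 20, 1979.
That is not after Jan 30, 1979, so look at Feb 1979.
Feb 1979 starts on a Thursday; its first Saturday is the 3rd, so the 3rd Saturday is the 17th — Feb 17, 1979.

Feb 17, 1979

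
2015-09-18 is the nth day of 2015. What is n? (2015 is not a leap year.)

Days in months before September: 31 + 28 + 31 + 30 + 31 + 30 + 31 + 31 = 243.
Plus 18 days into September → day 261.

261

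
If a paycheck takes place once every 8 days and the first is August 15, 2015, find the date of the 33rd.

The 33rd occurrence is 32 intervals after the first: 32 × 8 = 256 days after August 15, 2015.
August has 31 days — 16 days to the end of August leaves 240.
September has 30 days (210 left).
October has 31 days (179 left).
November has 30 days (149 left).
December has 31 days (118 left).
January has 31 days (87 left).
February has 29 days (58 left).
March has 31 days (27 left).
27 days into April → April 27, 2016.

April 27, 2016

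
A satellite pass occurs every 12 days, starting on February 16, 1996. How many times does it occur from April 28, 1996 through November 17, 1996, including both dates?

Occurrences land 12·i days after February 16, 1996 for i = 0, 1, 2, …
April 28, 1996 is 72 days after the start; 72 ÷ 12 = 6 remainder 0. First occurrence in the window: #7 on April 28, 1996 (6×12 = 72 days in).
November 17, 1996 is 275 days after the start; 275 ÷ 12 = 22 remainder 11. Last occurrence in the window: #23 on November 6, 1996.
Occurrences #7 through #23: 17 in total.

17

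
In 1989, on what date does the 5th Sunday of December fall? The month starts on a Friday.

31 December 1989

December 1989 begins on a Friday, so the first Sunday is December 3 (2 days later).
The 5th Sunday is 4 weeks later: 3 + 28 = 31.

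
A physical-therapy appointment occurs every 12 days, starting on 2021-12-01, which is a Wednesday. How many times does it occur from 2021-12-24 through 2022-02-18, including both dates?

5

Occurrences land 12·i days after 2021-12-01 for i = 0, 1, 2, …
2021-12-24 is 23 days after the start; 23 ÷ 12 = 1 remainder 11; since the remainder is 11, round up to i = 2. First occurrence in the window: #3 on 2021-12-25 (2×12 = 24 days in).
2022-02-18 is 79 days after the start; 79 ÷ 12 = 6 remainder 7. Last occurrence in the window: #7 on 2022-02-11.
Occurrences #3 through #7: 5 in total.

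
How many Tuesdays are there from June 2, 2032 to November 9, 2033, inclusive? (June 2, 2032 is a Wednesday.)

June 2, 2032 is a Wednesday; the first Tuesday on or after it is June 8, 2032 (6 days later).
From June 8, 2032 to November 9, 2033: 206 + 313 = 519 days (rest of 2032, to November 9, 2033 in 2033).
519 ÷ 7 = 74 full weeks with remainder 1, so 74 more Tuesdays after the first → 75.

75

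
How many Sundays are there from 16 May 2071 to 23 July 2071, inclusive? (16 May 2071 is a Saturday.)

16 May 2071 is a Saturday; the first Sunday on or after it is 17 May 2071 (1 day later).
From 17 May 2071 to 23 July 2071: 14 + 30 + 23 = 67 days (rest of May, June, July).
67 ÷ 7 = 9 full weeks with remainder 4, so 9 more Sundays after the first → 10.

10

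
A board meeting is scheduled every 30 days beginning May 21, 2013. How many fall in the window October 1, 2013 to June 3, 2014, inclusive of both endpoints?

8

Occurrences land 30·i days after May 21, 2013 for i = 0, 1, 2, …
October 1, 2013 is 133 days after the start; 133 ÷ 30 = 4 remainder 13; since the remainder is 13, round up to i = 5. First occurrence in the window: #6 on October 18, 2013 (5×30 = 150 days in).
June 3, 2014 is 378 days after the start; 378 ÷ 30 = 12 remainder 18. Last occurrence in the window: #13 on May 16, 2014.
Occurrences #6 through #13: 8 in total.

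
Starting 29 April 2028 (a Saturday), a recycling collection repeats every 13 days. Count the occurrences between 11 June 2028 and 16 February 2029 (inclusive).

19

Occurrences land 13·i days after 29 April 2028 for i = 0, 1, 2, …
11 June 2028 is 43 days after the start; 43 ÷ 13 = 3 remainder 4; since the remainder is 4, round up to i = 4. First occurrence in the window: #5 on 20 June 2028 (4×13 = 52 days in).
16 February 2029 is 293 days after the start; 293 ÷ 13 = 22 remainder 7. Last occurrence in the window: #23 on 9 February 2029.
Occurrences #5 through #23: 19 in total.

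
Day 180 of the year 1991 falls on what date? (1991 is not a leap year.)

January has 31 days (180 − 31 = 149 remain).
February has 28 days (149 − 28 = 121 remain).
March has 31 days (121 − 31 = 90 remain).
April has 30 days (90 − 30 = 60 remain).
May has 31 days (60 − 31 = 29 remain).
29 into June → June 29.

1991-06-29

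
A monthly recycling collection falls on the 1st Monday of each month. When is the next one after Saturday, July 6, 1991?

August 5, 1991

July 1991 starts on a Monday, so its 1st Monday is July 1, 1991.
That is not after July 6, 1991, so look at August 1991.
August 1991 starts on a Thursday, so its 1st Monday is August 5, 1991 (4 days in).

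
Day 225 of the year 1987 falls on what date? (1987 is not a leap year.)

January has 31 days (225 − 31 = 194 remain).
February has 28 days (194 − 28 = 166 remain).
March has 31 days (166 − 31 = 135 remain).
April has 30 days (135 − 30 = 105 remain).
May has 31 days (105 − 31 = 74 remain).
June has 30 days (74 − 30 = 44 remain).
July has 31 days (44 − 31 = 13 remain).
13 into August → August 13.

August 13, 1987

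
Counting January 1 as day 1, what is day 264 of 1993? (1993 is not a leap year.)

January has 31 days (264 − 31 = 233 remain).
February has 28 days (233 − 28 = 205 remain).
March has 31 days (205 − 31 = 174 remain).
April has 30 days (174 − 30 = 144 remain).
May has 31 days (144 − 31 = 113 remain).
June has 30 days (113 − 30 = 83 remain).
July has 31 days (83 − 31 = 52 remain).
August has 31 days (52 − 31 = 21 remain).
21 into September → September 21.

21 September 1993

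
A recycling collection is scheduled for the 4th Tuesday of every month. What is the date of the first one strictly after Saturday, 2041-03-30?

2041-04-23

March 2041 starts on a Friday; its first Tuesday is the 5th, so the 4th Tuesday is the 26th — 2041-03-26.
That is not after 2041-03-30, so look at April 2041.
April 2041 starts on a Monday; its first Tuesday is the 2nd, so the 4th Tuesday is the 23rd — 2041-04-23.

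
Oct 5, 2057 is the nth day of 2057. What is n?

Days in months before Oct: 31 + 28 + 31 + 30 + 31 + 30 + 31 + 31 + 30 = 273.
Plus 5 days into Oct → day 278.

278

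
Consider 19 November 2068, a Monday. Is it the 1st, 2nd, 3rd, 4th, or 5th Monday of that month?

Day 19 falls in week ⌈19/7⌉ of the month.
Days 1–7 hold the 1st Monday, 8–14 the 2nd, 15–21 the 3rd, 22–28 the 4th, 29–31 the 5th.
19 is in the range for the 3rd.

3rd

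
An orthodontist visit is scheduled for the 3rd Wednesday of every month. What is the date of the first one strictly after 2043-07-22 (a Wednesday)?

July 2043 starts on a Wednesday; its first Wednesday is the 1st, so the 3rd Wednesday is the 15th — 2043-07-15.
That is not after 2043-07-22, so look at August 2043.
August 2043 starts on a Saturday; its first Wednesday is the 5th, so the 3rd Wednesday is the 19th — 2043-08-19.

2043-08-19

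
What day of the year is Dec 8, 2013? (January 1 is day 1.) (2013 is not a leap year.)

Days in months before Dec: 31 + 28 + 31 + 30 + 31 + 30 + 31 + 31 + 30 + 31 + 30 = 334.
Plus 8 days into Dec → day 342.

342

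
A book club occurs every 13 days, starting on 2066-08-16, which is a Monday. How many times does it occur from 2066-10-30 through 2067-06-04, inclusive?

17

Occurrences land 13·i days after 2066-08-16 for i = 0, 1, 2, …
2066-10-30 is 75 days after the start; 75 ÷ 13 = 5 remainder 10; since the remainder is 10, round up to i = 6. First occurrence in the window: #7 on 2066-11-02 (6×13 = 78 days in).
2067-06-04 is 292 days after the start; 292 ÷ 13 = 22 remainder 6. Last occurrence in the window: #23 on 2067-05-29.
Occurrences #7 through #23: 17 in total.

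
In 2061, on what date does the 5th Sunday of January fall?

2061-01-30

January 2061 begins on a Saturday, so the first Sunday is January 2 (1 day later).
The 5th Sunday is 4 weeks later: 2 + 28 = 30.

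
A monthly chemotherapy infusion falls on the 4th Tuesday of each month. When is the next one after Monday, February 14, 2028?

February 22, 2028

February 2028 starts on a Tuesday; its first Tuesday is the 1st, so the 4th Tuesday is the 22nd — February 22, 2028.
February 22, 2028 is after February 14, 2028, so that is the next one.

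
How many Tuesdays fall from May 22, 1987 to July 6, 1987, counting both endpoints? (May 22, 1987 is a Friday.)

6

May 22, 1987 is a Friday; the first Tuesday on or after it is May 26, 1987 (4 days later).
From May 26, 1987 to July 6, 1987: 5 + 30 + 6 = 41 days (rest of May, June, July).
41 ÷ 7 = 5 full weeks with remainder 6, so 5 more Tuesdays after the first → 6.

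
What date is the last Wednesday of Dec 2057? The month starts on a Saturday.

Dec 2057 begins on a Saturday, so the first Wednesday is Dec 5 (4 days later).
Dec 2057 has 31 days. Adding weeks: 5, 12, 19, 26 — the last one ≤ 31 is the 26th.

Dec 26, 2057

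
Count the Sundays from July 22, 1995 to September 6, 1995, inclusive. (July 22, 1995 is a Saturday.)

7

July 22, 1995 is a Saturday; the first Sunday on or after it is July 23, 1995 (1 day later).
From July 23, 1995 to September 6, 1995: 8 + 31 + 6 = 45 days (rest of July, August, September).
45 ÷ 7 = 6 full weeks with remainder 3, so 6 more Sundays after the first → 7.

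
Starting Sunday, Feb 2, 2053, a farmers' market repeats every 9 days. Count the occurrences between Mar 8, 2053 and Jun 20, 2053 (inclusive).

Occurrences land 9·i days after Feb 2, 2053 for i = 0, 1, 2, …
Mar 8, 2053 is 34 days after the start; 34 ÷ 9 = 3 remainder 7; since the remainder is 7, round up to i = 4. First occurrence in the window: #5 on Mar 10, 2053 (4×9 = 36 days in).
Jun 20, 2053 is 138 days after the start; 138 ÷ 9 = 15 remainder 3. Last occurrence in the window: #16 on Jun 17, 2053.
Occurrences #5 through #16: 12 in total.

12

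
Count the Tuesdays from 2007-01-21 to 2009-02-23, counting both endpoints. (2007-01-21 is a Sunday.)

109

2007-01-21 is a Sunday; the first Tuesday on or after it is 2007-01-23 (2 days later).
From 2007-01-23 to 2009-02-23: 342 + 366 + 54 = 762 days (rest of 2007, 2008, to 2009-02-23 in 2009).
762 ÷ 7 = 108 full weeks with remainder 6, so 108 more Tuesdays after the first → 109.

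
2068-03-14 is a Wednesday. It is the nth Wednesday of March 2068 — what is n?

2nd

Day 14 falls in week ⌈14/7⌉ of the month.
Days 1–7 hold the 1st Wednesday, 8–14 the 2nd, 15–21 the 3rd, 22–28 the 4th, 29–31 the 5th.
14 is in the range for the 2nd.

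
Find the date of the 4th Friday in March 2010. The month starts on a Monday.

2010-03-26

March 2010 begins on a Monday, so the first Friday is March 5 (4 days later).
The 4th Friday is 3 weeks later: 5 + 21 = 26.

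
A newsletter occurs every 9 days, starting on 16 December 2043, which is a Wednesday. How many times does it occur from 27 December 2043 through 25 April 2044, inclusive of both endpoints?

Occurrences land 9·i days after 16 December 2043 for i = 0, 1, 2, …
27 December 2043 is 11 days after the start; 11 ÷ 9 = 1 remainder 2; since the remainder is 2, round up to i = 2. First occurrence in the window: #3 on 3 January 2044 (2×9 = 18 days in).
25 April 2044 is 131 days after the start; 131 ÷ 9 = 14 remainder 5. Last occurrence in the window: #15 on 20 April 2044.
Occurrences #3 through #15: 13 in total.

13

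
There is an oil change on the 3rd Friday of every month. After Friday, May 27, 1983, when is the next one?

Jun 17, 1983

May 1983 starts on a Sunday; its first Friday is the 6th, so the 3rd Friday is the 20th — May 20, 1983.
That is not after May 27, 1983, so look at Jun 1983.
Jun 1983 starts on a Wednesday; its first Friday is the 3rd, so the 3rd Friday is the 17th — Jun 17, 1983.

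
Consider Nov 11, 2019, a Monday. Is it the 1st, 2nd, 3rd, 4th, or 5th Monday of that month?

2nd

Day 11 falls in week ⌈11/7⌉ of the month.
Days 1–7 hold the 1st Monday, 8–14 the 2nd, 15–21 the 3rd, 22–28 the 4th, 29–31 the 5th.
11 is in the range for the 2nd.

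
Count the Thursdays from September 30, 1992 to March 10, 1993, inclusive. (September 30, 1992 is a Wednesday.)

September 30, 1992 is a Wednesday; the first Thursday on or after it is October 1, 1992 (1 day later).
From October 1, 1992 to March 10, 1993: 30 + 30 + 31 + 31 + 28 + 10 = 160 days (rest of October, November, December, January, February, March).
160 ÷ 7 = 22 full weeks with remainder 6, so 22 more Thursdays after the first → 23.

23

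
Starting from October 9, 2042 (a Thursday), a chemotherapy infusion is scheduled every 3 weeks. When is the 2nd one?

The 2nd occurrence is 1 interval after the first: 1 × 21 = 21 days after October 9, 2042.
21 days later is October 30, 2042.

October 30, 2042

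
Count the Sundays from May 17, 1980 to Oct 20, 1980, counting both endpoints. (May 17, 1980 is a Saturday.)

23

May 17, 1980 is a Saturday; the first Sunday on or after it is May 18, 1980 (1 day later).
From May 18, 1980 to Oct 20, 1980: 13 + 30 + 31 + 31 + 30 + 20 = 155 days (rest of May, Jun, Jul, Aug, Sep, Oct).
155 ÷ 7 = 22 full weeks with remainder 1, so 22 more Sundays after the first → 23.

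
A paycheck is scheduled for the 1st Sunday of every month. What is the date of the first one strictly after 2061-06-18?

June 2061 starts on a Wednesday, so its 1st Sunday is 2061-06-05 (4 days in).
That is not after 2061-06-18, so look at July 2061.
July 2061 starts on a Friday, so its 1st Sunday is 2061-07-03 (2 days in).

2061-07-03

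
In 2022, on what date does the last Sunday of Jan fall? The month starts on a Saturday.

Jan 2022 begins on a Saturday, so the first Sunday is Jan 2 (1 day later).
Jan 2022 has 31 days. Adding weeks: 2, 9, 16, 23, 30 — the last one ≤ 31 is the 30th.

Jan 30, 2022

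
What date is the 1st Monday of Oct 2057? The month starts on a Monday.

Oct 1, 2057

Oct 2057 begins on a Monday, so the first Monday is Oct 1.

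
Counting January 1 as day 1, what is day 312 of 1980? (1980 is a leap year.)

Nov 7, 1980

Jan has 31 days (312 − 31 = 281 remain).
Feb has 29 days (281 − 29 = 252 remain).
Mar has 31 days (252 − 31 = 221 remain).
Apr has 30 days (221 − 30 = 191 remain).
May has 31 days (191 − 31 = 160 remain).
Jun has 30 days (160 − 30 = 130 remain).
Jul has 31 days (130 − 31 = 99 remain).
Aug has 31 days (99 − 31 = 68 remain).
Sep has 30 days (68 − 30 = 38 remain).
Oct has 31 days (38 − 31 = 7 remain).
7 into Nov → Nov 7.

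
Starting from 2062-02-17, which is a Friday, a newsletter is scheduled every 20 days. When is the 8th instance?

The 8th occurrence is 7 intervals after the first: 7 × 20 = 140 days after 2062-02-17.
February has 28 days — 11 days to the end of February leaves 129.
March has 31 days (98 left).
April has 30 days (68 left).
May has 31 days (37 left).
June has 30 days (7 left).
7 days into July → 2062-07-07.

2062-07-07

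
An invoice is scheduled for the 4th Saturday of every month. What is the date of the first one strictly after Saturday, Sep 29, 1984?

Oct 27, 1984

Sep 1984 starts on a Saturday; its first Saturday is the 1st, so the 4th Saturday is the 22nd — Sep 22, 1984.
That is not after Sep 29, 1984, so look at Oct 1984.
Oct 1984 starts on a Monday; its first Saturday is the 6th, so the 4th Saturday is the 27th — Oct 27, 1984.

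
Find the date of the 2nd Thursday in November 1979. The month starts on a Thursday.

November 1979 begins on a Thursday, so the first Thursday is November 1.
The 2nd Thursday is 1 weeks later: 1 + 7 = 8.

1979-11-08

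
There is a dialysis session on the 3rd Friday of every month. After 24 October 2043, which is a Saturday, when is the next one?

October 2043 starts on a Thursday; its first Friday is the 2nd, so the 3rd Friday is the 16th — 16 October 2043.
That is not after 24 October 2043, so look at November 2043.
November 2043 starts on a Sunday; its first Friday is the 6th, so the 3rd Friday is the 20th — 20 November 2043.

20 November 2043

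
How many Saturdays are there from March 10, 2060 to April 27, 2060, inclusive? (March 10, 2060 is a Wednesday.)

7

March 10, 2060 is a Wednesday; the first Saturday on or after it is March 13, 2060 (3 days later).
From March 13, 2060 to April 27, 2060: 18 + 27 = 45 days (rest of March, April).
45 ÷ 7 = 6 full weeks with remainder 3, so 6 more Saturdays after the first → 7.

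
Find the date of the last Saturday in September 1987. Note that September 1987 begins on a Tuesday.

September 1987 begins on a Tuesday, so the first Saturday is September 5 (4 days later).
September 1987 has 30 days. Adding weeks: 5, 12, 19, 26 — the last one ≤ 30 is the 26th.

26 September 1987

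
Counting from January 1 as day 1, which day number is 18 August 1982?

Days in months before August: 31 + 28 + 31 + 30 + 31 + 30 + 31 = 212.
Plus 18 days into August → day 230.

230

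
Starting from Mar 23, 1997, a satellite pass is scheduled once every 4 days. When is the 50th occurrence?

The 50th occurrence is 49 intervals after the first: 49 × 4 = 196 days after Mar 23, 1997.
Mar has 31 days — 8 days to the end of Mar leaves 188.
Apr has 30 days (158 left).
May has 31 days (127 left).
Jun has 30 days (97 left).
Jul has 31 days (66 left).
Aug has 31 days (35 left).
Sep has 30 days (5 left).
5 days into Oct → Oct 5, 1997.

Oct 5, 1997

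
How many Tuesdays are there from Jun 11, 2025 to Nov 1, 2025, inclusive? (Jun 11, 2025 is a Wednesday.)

20

Jun 11, 2025 is a Wednesday; the first Tuesday on or after it is Jun 17, 2025 (6 days later).
From Jun 17, 2025 to Nov 1, 2025: 13 + 31 + 31 + 30 + 31 + 1 = 137 days (rest of Jun, Jul, Aug, Sep, Oct, Nov).
137 ÷ 7 = 19 full weeks with remainder 4, so 19 more Tuesdays after the first → 20.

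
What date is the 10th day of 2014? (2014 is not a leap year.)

10 into January → January 10.

10 January 2014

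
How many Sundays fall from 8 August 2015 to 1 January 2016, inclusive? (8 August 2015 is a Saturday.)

8 August 2015 is a Saturday; the first Sunday on or after it is 9 August 2015 (1 day later).
From 9 August 2015 to 1 January 2016: 22 + 30 + 31 + 30 + 31 + 1 = 145 days (rest of August, September, October, November, December, January).
145 ÷ 7 = 20 full weeks with remainder 5, so 20 more Sundays after the first → 21.

21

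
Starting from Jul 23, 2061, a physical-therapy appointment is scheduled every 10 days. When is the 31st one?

May 19, 2062

The 31st occurrence is 30 intervals after the first: 30 × 10 = 300 days after Jul 23, 2061.
Jul has 31 days — 8 days to the end of Jul leaves 292.
Aug has 31 days (261 left).
Sep has 30 days (231 left).
Oct has 31 days (200 left).
Nov has 30 days (170 left).
Dec has 31 days (139 left).
Jan has 31 days (108 left).
Feb has 28 days (80 left).
Mar has 31 days (49 left).
Apr has 30 days (19 left).
19 days into May → May 19, 2062.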